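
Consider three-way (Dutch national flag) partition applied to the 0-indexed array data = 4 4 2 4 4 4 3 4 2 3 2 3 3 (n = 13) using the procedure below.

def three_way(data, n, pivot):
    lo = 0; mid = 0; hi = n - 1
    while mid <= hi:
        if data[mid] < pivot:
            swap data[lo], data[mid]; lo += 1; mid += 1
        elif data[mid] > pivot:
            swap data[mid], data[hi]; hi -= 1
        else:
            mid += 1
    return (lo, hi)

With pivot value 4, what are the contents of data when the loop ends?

2 3 2 3 2 3 3 4 4 4 4 4 4

lo=0 mid=0 hi=12
4=4: mid=1
4=4: mid=2
2<4: swap(0,2), lo=1 mid=3 ⇒ 2 4 4 4 4 4 3 4 2 3 2 3 3
4=4: mid=4
4=4: mid=5
4=4: mid=6
3<4: swap(1,6), lo=2 mid=7 ⇒ 2 3 4 4 4 4 4 4 2 3 2 3 3
4=4: mid=8
2<4: swap(2,8), lo=3 mid=9 ⇒ 2 3 2 4 4 4 4 4 4 3 2 3 3
3<4: swap(3,9), lo=4 mid=10 ⇒ 2 3 2 3 4 4 4 4 4 4 2 3 3
2<4: swap(4,10), lo=5 mid=11 ⇒ 2 3 2 3 2 4 4 4 4 4 4 3 3
3<4: swap(5,11), lo=6 mid=12 ⇒ 2 3 2 3 2 3 4 4 4 4 4 4 3
3<4: swap(6,12), lo=7 mid=13 ⇒ 2 3 2 3 2 3 3 4 4 4 4 4 4
done. lo=7 hi=12; data=2 3 2 3 2 3 3 4 4 4 4 4 4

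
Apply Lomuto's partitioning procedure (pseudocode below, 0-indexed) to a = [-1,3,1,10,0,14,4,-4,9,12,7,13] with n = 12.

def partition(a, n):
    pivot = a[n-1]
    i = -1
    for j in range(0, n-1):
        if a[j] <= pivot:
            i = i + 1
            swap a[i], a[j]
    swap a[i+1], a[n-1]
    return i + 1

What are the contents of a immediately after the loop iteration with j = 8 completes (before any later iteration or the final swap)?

[-1,3,1,10,0,4,-4,9,14,12,7,13]

pivot=13, i=-1
j=0: -1≤13, i=0, swap(0,0) ⇒ [-1,3,1,10,0,14,4,-4,9,12,7,13]
j=1: 3≤13, i=1, swap(1,1) ⇒ [-1,3,1,10,0,14,4,-4,9,12,7,13]
j=2: 1≤13, i=2, swap(2,2) ⇒ [-1,3,1,10,0,14,4,-4,9,12,7,13]
j=3: 10≤13, i=3, swap(3,3) ⇒ [-1,3,1,10,0,14,4,-4,9,12,7,13]
j=4: 0≤13, i=4, swap(4,4) ⇒ [-1,3,1,10,0,14,4,-4,9,12,7,13]
j=5: 14>13, skip
j=6: 4≤13, i=5, swap(5,6) ⇒ [-1,3,1,10,0,4,14,-4,9,12,7,13]
j=7: -4≤13, i=6, swap(6,7) ⇒ [-1,3,1,10,0,4,-4,14,9,12,7,13]
j=8: 9≤13, i=7, swap(7,8) ⇒ [-1,3,1,10,0,4,-4,9,14,12,7,13]
(after j=8) a = [-1,3,1,10,0,4,-4,9,14,12,7,13]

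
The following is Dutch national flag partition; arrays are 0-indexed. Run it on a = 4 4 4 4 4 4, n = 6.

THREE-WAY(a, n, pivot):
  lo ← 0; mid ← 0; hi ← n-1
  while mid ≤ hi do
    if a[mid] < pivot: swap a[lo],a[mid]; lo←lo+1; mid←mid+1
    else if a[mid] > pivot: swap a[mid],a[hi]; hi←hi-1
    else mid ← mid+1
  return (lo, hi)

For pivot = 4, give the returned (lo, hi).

(0, 5)

lo=0 mid=0 hi=5
4=4: mid=1
4=4: mid=2
4=4: mid=3
4=4: mid=4
4=4: mid=5
4=4: mid=6
done. lo=0 hi=5; a=4 4 4 4 4 4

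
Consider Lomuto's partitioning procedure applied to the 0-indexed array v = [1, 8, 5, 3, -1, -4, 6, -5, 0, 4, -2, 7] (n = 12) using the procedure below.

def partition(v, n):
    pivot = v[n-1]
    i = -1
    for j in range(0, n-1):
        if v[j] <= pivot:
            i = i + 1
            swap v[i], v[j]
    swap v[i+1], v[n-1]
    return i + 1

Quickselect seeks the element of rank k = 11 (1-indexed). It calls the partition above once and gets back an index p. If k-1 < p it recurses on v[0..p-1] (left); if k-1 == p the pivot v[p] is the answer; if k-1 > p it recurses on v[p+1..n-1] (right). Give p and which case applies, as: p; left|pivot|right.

pivot = v[11] = 7; i = -1
j=0: v[0]=1 ≤ 7 → i=0, swap v[0],v[0] (no change) → [1, 8, 5, 3, -1, -4, 6, -5, 0, 4, -2, 7]
j=1: v[1]=8 > 7 → no swap
j=2: v[2]=5 ≤ 7 → i=1, swap v[1],v[2] → [1, 5, 8, 3, -1, -4, 6, -5, 0, 4, -2, 7]
j=3: v[3]=3 ≤ 7 → i=2, swap v[2],v[3] → [1, 5, 3, 8, -1, -4, 6, -5, 0, 4, -2, 7]
j=4: v[4]=-1 ≤ 7 → i=3, swap v[3],v[4] → [1, 5, 3, -1, 8, -4, 6, -5, 0, 4, -2, 7]
j=5: v[5]=-4 ≤ 7 → i=4, swap v[4],v[5] → [1, 5, 3, -1, -4, 8, 6, -5, 0, 4, -2, 7]
j=6: v[6]=6 ≤ 7 → i=5, swap v[5],v[6] → [1, 5, 3, -1, -4, 6, 8, -5, 0, 4, -2, 7]
j=7: v[7]=-5 ≤ 7 → i=6, swap v[6],v[7] → [1, 5, 3, -1, -4, 6, -5, 8, 0, 4, -2, 7]
j=8: v[8]=0 ≤ 7 → i=7, swap v[7],v[8] → [1, 5, 3, -1, -4, 6, -5, 0, 8, 4, -2, 7]
j=9: v[9]=4 ≤ 7 → i=8, swap v[8],v[9] → [1, 5, 3, -1, -4, 6, -5, 0, 4, 8, -2, 7]
j=10: v[10]=-2 ≤ 7 → i=9, swap v[9],v[10] → [1, 5, 3, -1, -4, 6, -5, 0, 4, -2, 8, 7]
final swap v[10],v[11] → [1, 5, 3, -1, -4, 6, -5, 0, 4, -2, 7, 8]; return 10
p = 10; k-1 = 10 == 10 ⇒ pivot

10; pivot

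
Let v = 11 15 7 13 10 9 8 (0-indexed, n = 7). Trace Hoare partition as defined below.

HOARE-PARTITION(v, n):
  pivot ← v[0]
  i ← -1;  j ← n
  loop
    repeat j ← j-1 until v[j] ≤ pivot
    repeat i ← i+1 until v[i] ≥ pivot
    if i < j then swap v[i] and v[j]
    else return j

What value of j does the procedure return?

3

pivot=11
j stops at 6 (8), i stops at 0 (11); swap ⇒ 8 15 7 13 10 9 11
j stops at 5 (9), i stops at 1 (15); swap ⇒ 8 9 7 13 10 15 11
j stops at 4 (10), i stops at 3 (13); swap ⇒ 8 9 7 10 13 15 11
j stops at 3, i stops at 4; i≥j ⇒ return 3. v=8 9 7 10 13 15 11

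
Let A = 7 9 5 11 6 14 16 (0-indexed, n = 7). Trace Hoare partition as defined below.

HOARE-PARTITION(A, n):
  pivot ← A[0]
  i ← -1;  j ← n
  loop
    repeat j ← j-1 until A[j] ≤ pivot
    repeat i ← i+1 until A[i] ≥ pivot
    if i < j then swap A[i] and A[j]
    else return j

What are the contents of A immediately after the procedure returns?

6 5 9 11 7 14 16

pivot = A[0] = 7; i = -1, j = 7
j→4 (A[4]=6≤7), i→0 (A[0]=7≥7); i<j, swap → 6 9 5 11 7 14 16
j→2 (A[2]=5≤7), i→1 (A[1]=9≥7); i<j, swap → 6 5 9 11 7 14 16
j→1, i→2; i≥j, return j=1. A = 6 5 9 11 7 14 16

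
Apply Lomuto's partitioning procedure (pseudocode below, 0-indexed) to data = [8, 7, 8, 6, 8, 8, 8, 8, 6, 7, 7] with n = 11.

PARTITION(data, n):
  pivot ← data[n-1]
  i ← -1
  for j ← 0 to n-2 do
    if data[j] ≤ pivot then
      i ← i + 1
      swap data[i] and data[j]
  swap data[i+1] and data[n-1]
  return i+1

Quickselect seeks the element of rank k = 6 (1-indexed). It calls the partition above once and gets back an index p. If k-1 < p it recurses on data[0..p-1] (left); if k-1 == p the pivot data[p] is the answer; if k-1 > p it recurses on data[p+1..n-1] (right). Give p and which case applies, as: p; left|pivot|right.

pivot=7, i=-1
j=0: 8>7, skip
j=1: 7≤7, i=0, swap(0,1) ⇒ [7, 8, 8, 6, 8, 8, 8, 8, 6, 7, 7]
j=2: 8>7, skip
j=3: 6≤7, i=1, swap(1,3) ⇒ [7, 6, 8, 8, 8, 8, 8, 8, 6, 7, 7]
j=4: 8>7, skip
j=5: 8>7, skip
j=6: 8>7, skip
j=7: 8>7, skip
j=8: 6≤7, i=2, swap(2,8) ⇒ [7, 6, 6, 8, 8, 8, 8, 8, 8, 7, 7]
j=9: 7≤7, i=3, swap(3,9) ⇒ [7, 6, 6, 7, 8, 8, 8, 8, 8, 8, 7]
swap(4,10) ⇒ [7, 6, 6, 7, 7, 8, 8, 8, 8, 8, 8]; return 4
p = 4; k-1 = 5 > 4 ⇒ right

4; right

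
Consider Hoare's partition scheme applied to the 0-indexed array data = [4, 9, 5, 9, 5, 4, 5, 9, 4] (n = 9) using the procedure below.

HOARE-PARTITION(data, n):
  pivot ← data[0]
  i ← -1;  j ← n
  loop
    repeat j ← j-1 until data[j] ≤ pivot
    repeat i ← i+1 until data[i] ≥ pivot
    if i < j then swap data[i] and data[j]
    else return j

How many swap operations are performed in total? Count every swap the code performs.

pivot = data[0] = 4; i = -1, j = 9
j→8 (data[8]=4≤4), i→0 (data[0]=4≥4); i<j, swap → [4, 9, 5, 9, 5, 4, 5, 9, 4]
j→5 (data[5]=4≤4), i→1 (data[1]=9≥4); i<j, swap → [4, 4, 5, 9, 5, 9, 5, 9, 4]
j→1, i→2; i≥j, return j=1. data = [4, 4, 5, 9, 5, 9, 5, 9, 4]

2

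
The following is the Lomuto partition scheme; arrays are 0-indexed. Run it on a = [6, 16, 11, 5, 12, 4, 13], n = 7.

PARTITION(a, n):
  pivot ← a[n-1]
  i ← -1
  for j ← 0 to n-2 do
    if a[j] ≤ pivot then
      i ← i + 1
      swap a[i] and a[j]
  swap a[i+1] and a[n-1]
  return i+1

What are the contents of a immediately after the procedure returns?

pivot=13, i=-1
j=0: 6≤13, i=0, swap(0,0) ⇒ [6, 16, 11, 5, 12, 4, 13]
j=1: 16>13, skip
j=2: 11≤13, i=1, swap(1,2) ⇒ [6, 11, 16, 5, 12, 4, 13]
j=3: 5≤13, i=2, swap(2,3) ⇒ [6, 11, 5, 16, 12, 4, 13]
j=4: 12≤13, i=3, swap(3,4) ⇒ [6, 11, 5, 12, 16, 4, 13]
j=5: 4≤13, i=4, swap(4,5) ⇒ [6, 11, 5, 12, 4, 16, 13]
swap(5,6) ⇒ [6, 11, 5, 12, 4, 13, 16]; return 5

[6, 11, 5, 12, 4, 13, 16]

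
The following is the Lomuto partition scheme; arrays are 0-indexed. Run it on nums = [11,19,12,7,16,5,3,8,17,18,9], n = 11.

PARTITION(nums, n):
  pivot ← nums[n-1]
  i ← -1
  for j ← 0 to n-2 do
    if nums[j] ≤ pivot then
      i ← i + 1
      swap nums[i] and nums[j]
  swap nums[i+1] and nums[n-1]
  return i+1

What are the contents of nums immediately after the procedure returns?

[7,5,3,8,9,19,12,11,17,18,16]

pivot=9, i=-1
j=0: 11>9, skip
j=1: 19>9, skip
j=2: 12>9, skip
j=3: 7≤9, i=0, swap(0,3) ⇒ [7,19,12,11,16,5,3,8,17,18,9]
j=4: 16>9, skip
j=5: 5≤9, i=1, swap(1,5) ⇒ [7,5,12,11,16,19,3,8,17,18,9]
j=6: 3≤9, i=2, swap(2,6) ⇒ [7,5,3,11,16,19,12,8,17,18,9]
j=7: 8≤9, i=3, swap(3,7) ⇒ [7,5,3,8,16,19,12,11,17,18,9]
j=8: 17>9, skip
j=9: 18>9, skip
swap(4,10) ⇒ [7,5,3,8,9,19,12,11,17,18,16]; return 4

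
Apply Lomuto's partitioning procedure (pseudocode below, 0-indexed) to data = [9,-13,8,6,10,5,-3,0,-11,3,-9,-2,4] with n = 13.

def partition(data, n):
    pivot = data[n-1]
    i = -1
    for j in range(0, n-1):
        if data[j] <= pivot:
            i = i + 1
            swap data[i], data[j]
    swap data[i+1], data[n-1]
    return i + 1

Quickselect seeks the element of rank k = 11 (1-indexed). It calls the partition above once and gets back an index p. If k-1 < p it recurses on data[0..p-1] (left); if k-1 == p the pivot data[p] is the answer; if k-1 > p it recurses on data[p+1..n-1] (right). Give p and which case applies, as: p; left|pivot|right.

pivot = data[12] = 4; i = -1
j=0: data[0]=9 > 4 → no swap
j=1: data[1]=-13 ≤ 4 → i=0, swap data[0],data[1] → [-13,9,8,6,10,5,-3,0,-11,3,-9,-2,4]
j=2: data[2]=8 > 4 → no swap
j=3: data[3]=6 > 4 → no swap
j=4: data[4]=10 > 4 → no swap
j=5: data[5]=5 > 4 → no swap
j=6: data[6]=-3 ≤ 4 → i=1, swap data[1],data[6] → [-13,-3,8,6,10,5,9,0,-11,3,-9,-2,4]
j=7: data[7]=0 ≤ 4 → i=2, swap data[2],data[7] → [-13,-3,0,6,10,5,9,8,-11,3,-9,-2,4]
j=8: data[8]=-11 ≤ 4 → i=3, swap data[3],data[8] → [-13,-3,0,-11,10,5,9,8,6,3,-9,-2,4]
j=9: data[9]=3 ≤ 4 → i=4, swap data[4],data[9] → [-13,-3,0,-11,3,5,9,8,6,10,-9,-2,4]
j=10: data[10]=-9 ≤ 4 → i=5, swap data[5],data[10] → [-13,-3,0,-11,3,-9,9,8,6,10,5,-2,4]
j=11: data[11]=-2 ≤ 4 → i=6, swap data[6],data[11] → [-13,-3,0,-11,3,-9,-2,8,6,10,5,9,4]
final swap data[7],data[12] → [-13,-3,0,-11,3,-9,-2,4,6,10,5,9,8]; return 7
p = 7; k-1 = 10 > 7 ⇒ right

7; right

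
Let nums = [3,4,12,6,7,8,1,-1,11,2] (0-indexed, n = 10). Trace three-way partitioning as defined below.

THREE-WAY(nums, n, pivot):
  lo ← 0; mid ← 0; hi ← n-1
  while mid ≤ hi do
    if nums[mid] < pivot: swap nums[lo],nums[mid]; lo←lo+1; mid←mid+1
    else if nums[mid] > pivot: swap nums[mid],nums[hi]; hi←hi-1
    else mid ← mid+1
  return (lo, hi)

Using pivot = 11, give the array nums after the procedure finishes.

pivot = 11; lo=0, mid=0, hi=9
nums[mid]=3<11: swap nums[0],nums[0]; lo=1,mid=1 → [3,4,12,6,7,8,1,-1,11,2]
nums[mid]=4<11: swap nums[1],nums[1]; lo=2,mid=2 → [3,4,12,6,7,8,1,-1,11,2]
nums[mid]=12>11: swap nums[2],nums[9]; hi=8 → [3,4,2,6,7,8,1,-1,11,12]
nums[mid]=2<11: swap nums[2],nums[2]; lo=3,mid=3 → [3,4,2,6,7,8,1,-1,11,12]
nums[mid]=6<11: swap nums[3],nums[3]; lo=4,mid=4 → [3,4,2,6,7,8,1,-1,11,12]
nums[mid]=7<11: swap nums[4],nums[4]; lo=5,mid=5 → [3,4,2,6,7,8,1,-1,11,12]
nums[mid]=8<11: swap nums[5],nums[5]; lo=6,mid=6 → [3,4,2,6,7,8,1,-1,11,12]
nums[mid]=1<11: swap nums[6],nums[6]; lo=7,mid=7 → [3,4,2,6,7,8,1,-1,11,12]
nums[mid]=-1<11: swap nums[7],nums[7]; lo=8,mid=8 → [3,4,2,6,7,8,1,-1,11,12]
nums[mid]=11=11: mid=9
end: lo=8, hi=8; nums = [3,4,2,6,7,8,1,-1,11,12]

[3,4,2,6,7,8,1,-1,11,12]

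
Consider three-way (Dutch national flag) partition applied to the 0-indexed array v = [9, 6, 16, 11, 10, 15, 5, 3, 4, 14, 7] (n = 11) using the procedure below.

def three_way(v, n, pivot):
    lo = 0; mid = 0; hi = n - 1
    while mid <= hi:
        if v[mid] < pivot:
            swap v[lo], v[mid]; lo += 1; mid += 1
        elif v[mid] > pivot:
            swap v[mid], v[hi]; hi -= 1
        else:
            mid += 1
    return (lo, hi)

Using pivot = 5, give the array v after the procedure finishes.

[4, 3, 5, 10, 15, 11, 16, 6, 14, 7, 9]

lo=0 mid=0 hi=10
9>5: swap(0,10), hi=9 ⇒ [7, 6, 16, 11, 10, 15, 5, 3, 4, 14, 9]
7>5: swap(0,9), hi=8 ⇒ [14, 6, 16, 11, 10, 15, 5, 3, 4, 7, 9]
14>5: swap(0,8), hi=7 ⇒ [4, 6, 16, 11, 10, 15, 5, 3, 14, 7, 9]
4<5: swap(0,0), lo=1 mid=1 ⇒ [4, 6, 16, 11, 10, 15, 5, 3, 14, 7, 9]
6>5: swap(1,7), hi=6 ⇒ [4, 3, 16, 11, 10, 15, 5, 6, 14, 7, 9]
3<5: swap(1,1), lo=2 mid=2 ⇒ [4, 3, 16, 11, 10, 15, 5, 6, 14, 7, 9]
16>5: swap(2,6), hi=5 ⇒ [4, 3, 5, 11, 10, 15, 16, 6, 14, 7, 9]
5=5: mid=3
11>5: swap(3,5), hi=4 ⇒ [4, 3, 5, 15, 10, 11, 16, 6, 14, 7, 9]
15>5: swap(3,4), hi=3 ⇒ [4, 3, 5, 10, 15, 11, 16, 6, 14, 7, 9]
10>5: swap(3,3), hi=2 ⇒ [4, 3, 5, 10, 15, 11, 16, 6, 14, 7, 9]
done. lo=2 hi=2; v=[4, 3, 5, 10, 15, 11, 16, 6, 14, 7, 9]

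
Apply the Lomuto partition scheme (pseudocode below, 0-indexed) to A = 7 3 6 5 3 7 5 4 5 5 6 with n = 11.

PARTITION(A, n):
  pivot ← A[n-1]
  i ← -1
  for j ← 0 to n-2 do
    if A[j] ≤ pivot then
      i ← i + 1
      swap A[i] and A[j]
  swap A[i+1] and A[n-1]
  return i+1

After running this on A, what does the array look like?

pivot=6, i=-1
j=0: 7>6, skip
j=1: 3≤6, i=0, swap(0,1) ⇒ 3 7 6 5 3 7 5 4 5 5 6
j=2: 6≤6, i=1, swap(1,2) ⇒ 3 6 7 5 3 7 5 4 5 5 6
j=3: 5≤6, i=2, swap(2,3) ⇒ 3 6 5 7 3 7 5 4 5 5 6
j=4: 3≤6, i=3, swap(3,4) ⇒ 3 6 5 3 7 7 5 4 5 5 6
j=5: 7>6, skip
j=6: 5≤6, i=4, swap(4,6) ⇒ 3 6 5 3 5 7 7 4 5 5 6
j=7: 4≤6, i=5, swap(5,7) ⇒ 3 6 5 3 5 4 7 7 5 5 6
j=8: 5≤6, i=6, swap(6,8) ⇒ 3 6 5 3 5 4 5 7 7 5 6
j=9: 5≤6, i=7, swap(7,9) ⇒ 3 6 5 3 5 4 5 5 7 7 6
swap(8,10) ⇒ 3 6 5 3 5 4 5 5 6 7 7; return 8

3 6 5 3 5 4 5 5 6 7 7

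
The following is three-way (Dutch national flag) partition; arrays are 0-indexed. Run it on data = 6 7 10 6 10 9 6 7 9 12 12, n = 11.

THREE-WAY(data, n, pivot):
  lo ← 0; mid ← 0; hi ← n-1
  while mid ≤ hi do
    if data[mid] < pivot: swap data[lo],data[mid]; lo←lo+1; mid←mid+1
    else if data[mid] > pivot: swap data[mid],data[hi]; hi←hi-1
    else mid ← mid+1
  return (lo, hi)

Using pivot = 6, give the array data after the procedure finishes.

lo=0 mid=0 hi=10
6=6: mid=1
7>6: swap(1,10), hi=9 ⇒ 6 12 10 6 10 9 6 7 9 12 7
12>6: swap(1,9), hi=8 ⇒ 6 12 10 6 10 9 6 7 9 12 7
12>6: swap(1,8), hi=7 ⇒ 6 9 10 6 10 9 6 7 12 12 7
9>6: swap(1,7), hi=6 ⇒ 6 7 10 6 10 9 6 9 12 12 7
7>6: swap(1,6), hi=5 ⇒ 6 6 10 6 10 9 7 9 12 12 7
6=6: mid=2
10>6: swap(2,5), hi=4 ⇒ 6 6 9 6 10 10 7 9 12 12 7
9>6: swap(2,4), hi=3 ⇒ 6 6 10 6 9 10 7 9 12 12 7
10>6: swap(2,3), hi=2 ⇒ 6 6 6 10 9 10 7 9 12 12 7
6=6: mid=3
done. lo=0 hi=2; data=6 6 6 10 9 10 7 9 12 12 7

6 6 6 10 9 10 7 9 12 12 7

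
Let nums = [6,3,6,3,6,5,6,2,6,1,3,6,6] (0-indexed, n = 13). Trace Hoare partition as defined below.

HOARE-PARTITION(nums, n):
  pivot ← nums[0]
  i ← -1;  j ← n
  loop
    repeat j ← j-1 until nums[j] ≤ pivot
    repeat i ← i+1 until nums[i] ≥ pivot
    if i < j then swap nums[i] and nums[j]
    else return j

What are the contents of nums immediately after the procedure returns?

[6,3,6,3,3,5,1,2,6,6,6,6,6]

pivot = nums[0] = 6; i = -1, j = 13
j→12 (nums[12]=6≤6), i→0 (nums[0]=6≥6); i<j, swap → [6,3,6,3,6,5,6,2,6,1,3,6,6]
j→11 (nums[11]=6≤6), i→2 (nums[2]=6≥6); i<j, swap → [6,3,6,3,6,5,6,2,6,1,3,6,6]
j→10 (nums[10]=3≤6), i→4 (nums[4]=6≥6); i<j, swap → [6,3,6,3,3,5,6,2,6,1,6,6,6]
j→9 (nums[9]=1≤6), i→6 (nums[6]=6≥6); i<j, swap → [6,3,6,3,3,5,1,2,6,6,6,6,6]
j→8, i→8; i≥j, return j=8. nums = [6,3,6,3,3,5,1,2,6,6,6,6,6]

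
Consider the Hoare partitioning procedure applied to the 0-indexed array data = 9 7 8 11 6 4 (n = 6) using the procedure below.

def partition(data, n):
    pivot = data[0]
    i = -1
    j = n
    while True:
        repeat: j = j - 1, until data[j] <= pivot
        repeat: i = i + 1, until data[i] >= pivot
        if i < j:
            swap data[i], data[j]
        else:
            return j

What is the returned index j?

pivot = data[0] = 9; i = -1, j = 6
j→5 (data[5]=4≤9), i→0 (data[0]=9≥9); i<j, swap → 4 7 8 11 6 9
j→4 (data[4]=6≤9), i→3 (data[3]=11≥9); i<j, swap → 4 7 8 6 11 9
j→3, i→4; i≥j, return j=3. data = 4 7 8 6 11 9

3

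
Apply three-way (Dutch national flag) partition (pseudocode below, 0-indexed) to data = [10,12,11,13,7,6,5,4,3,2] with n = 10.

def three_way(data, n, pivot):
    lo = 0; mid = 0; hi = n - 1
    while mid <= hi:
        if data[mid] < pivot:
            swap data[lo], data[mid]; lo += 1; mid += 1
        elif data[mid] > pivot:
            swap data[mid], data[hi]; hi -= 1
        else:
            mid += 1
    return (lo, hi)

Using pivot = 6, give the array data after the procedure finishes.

[2,3,4,5,6,7,13,11,12,10]

pivot = 6; lo=0, mid=0, hi=9
data[mid]=10>6: swap data[0],data[9]; hi=8 → [2,12,11,13,7,6,5,4,3,10]
data[mid]=2<6: swap data[0],data[0]; lo=1,mid=1 → [2,12,11,13,7,6,5,4,3,10]
data[mid]=12>6: swap data[1],data[8]; hi=7 → [2,3,11,13,7,6,5,4,12,10]
data[mid]=3<6: swap data[1],data[1]; lo=2,mid=2 → [2,3,11,13,7,6,5,4,12,10]
data[mid]=11>6: swap data[2],data[7]; hi=6 → [2,3,4,13,7,6,5,11,12,10]
data[mid]=4<6: swap data[2],data[2]; lo=3,mid=3 → [2,3,4,13,7,6,5,11,12,10]
data[mid]=13>6: swap data[3],data[6]; hi=5 → [2,3,4,5,7,6,13,11,12,10]
data[mid]=5<6: swap data[3],data[3]; lo=4,mid=4 → [2,3,4,5,7,6,13,11,12,10]
data[mid]=7>6: swap data[4],data[5]; hi=4 → [2,3,4,5,6,7,13,11,12,10]
data[mid]=6=6: mid=5
end: lo=4, hi=4; data = [2,3,4,5,6,7,13,11,12,10]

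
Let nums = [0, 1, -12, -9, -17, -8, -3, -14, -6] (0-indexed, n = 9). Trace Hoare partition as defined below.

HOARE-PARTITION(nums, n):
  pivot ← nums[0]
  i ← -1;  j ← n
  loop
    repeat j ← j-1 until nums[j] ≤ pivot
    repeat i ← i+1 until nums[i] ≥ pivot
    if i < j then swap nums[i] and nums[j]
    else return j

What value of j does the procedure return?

6

pivot = nums[0] = 0; i = -1, j = 9
j→8 (nums[8]=-6≤0), i→0 (nums[0]=0≥0); i<j, swap → [-6, 1, -12, -9, -17, -8, -3, -14, 0]
j→7 (nums[7]=-14≤0), i→1 (nums[1]=1≥0); i<j, swap → [-6, -14, -12, -9, -17, -8, -3, 1, 0]
j→6, i→7; i≥j, return j=6. nums = [-6, -14, -12, -9, -17, -8, -3, 1, 0]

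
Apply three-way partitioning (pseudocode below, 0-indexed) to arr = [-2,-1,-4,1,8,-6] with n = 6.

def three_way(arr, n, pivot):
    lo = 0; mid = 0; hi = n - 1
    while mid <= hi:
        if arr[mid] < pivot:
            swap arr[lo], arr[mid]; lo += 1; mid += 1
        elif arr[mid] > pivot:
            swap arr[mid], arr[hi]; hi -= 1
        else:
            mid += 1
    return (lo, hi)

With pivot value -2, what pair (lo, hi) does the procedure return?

(2, 2)

pivot = -2; lo=0, mid=0, hi=5
arr[mid]=-2=-2: mid=1
arr[mid]=-1>-2: swap arr[1],arr[5]; hi=4 → [-2,-6,-4,1,8,-1]
arr[mid]=-6<-2: swap arr[0],arr[1]; lo=1,mid=2 → [-6,-2,-4,1,8,-1]
arr[mid]=-4<-2: swap arr[1],arr[2]; lo=2,mid=3 → [-6,-4,-2,1,8,-1]
arr[mid]=1>-2: swap arr[3],arr[4]; hi=3 → [-6,-4,-2,8,1,-1]
arr[mid]=8>-2: swap arr[3],arr[3]; hi=2 → [-6,-4,-2,8,1,-1]
end: lo=2, hi=2; arr = [-6,-4,-2,8,1,-1]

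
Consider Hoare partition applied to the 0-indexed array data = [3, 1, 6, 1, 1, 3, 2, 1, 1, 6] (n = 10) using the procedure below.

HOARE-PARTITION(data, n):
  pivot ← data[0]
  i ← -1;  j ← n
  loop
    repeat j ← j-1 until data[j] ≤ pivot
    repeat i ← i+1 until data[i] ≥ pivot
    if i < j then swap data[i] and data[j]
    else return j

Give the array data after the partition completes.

pivot=3
j stops at 8 (1), i stops at 0 (3); swap ⇒ [1, 1, 6, 1, 1, 3, 2, 1, 3, 6]
j stops at 7 (1), i stops at 2 (6); swap ⇒ [1, 1, 1, 1, 1, 3, 2, 6, 3, 6]
j stops at 6 (2), i stops at 5 (3); swap ⇒ [1, 1, 1, 1, 1, 2, 3, 6, 3, 6]
j stops at 5, i stops at 6; i≥j ⇒ return 5. data=[1, 1, 1, 1, 1, 2, 3, 6, 3, 6]

[1, 1, 1, 1, 1, 2, 3, 6, 3, 6]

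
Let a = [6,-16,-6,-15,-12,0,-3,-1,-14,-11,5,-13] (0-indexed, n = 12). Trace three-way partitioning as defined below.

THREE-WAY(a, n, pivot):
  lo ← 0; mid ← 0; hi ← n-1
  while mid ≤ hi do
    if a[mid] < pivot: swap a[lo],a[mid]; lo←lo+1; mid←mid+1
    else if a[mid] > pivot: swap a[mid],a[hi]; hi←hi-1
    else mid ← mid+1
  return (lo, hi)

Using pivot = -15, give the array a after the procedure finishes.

[-16,-15,-6,-12,0,-3,-1,-14,-11,5,-13,6]

lo=0 mid=0 hi=11
6>-15: swap(0,11), hi=10 ⇒ [-13,-16,-6,-15,-12,0,-3,-1,-14,-11,5,6]
-13>-15: swap(0,10), hi=9 ⇒ [5,-16,-6,-15,-12,0,-3,-1,-14,-11,-13,6]
5>-15: swap(0,9), hi=8 ⇒ [-11,-16,-6,-15,-12,0,-3,-1,-14,5,-13,6]
-11>-15: swap(0,8), hi=7 ⇒ [-14,-16,-6,-15,-12,0,-3,-1,-11,5,-13,6]
-14>-15: swap(0,7), hi=6 ⇒ [-1,-16,-6,-15,-12,0,-3,-14,-11,5,-13,6]
-1>-15: swap(0,6), hi=5 ⇒ [-3,-16,-6,-15,-12,0,-1,-14,-11,5,-13,6]
-3>-15: swap(0,5), hi=4 ⇒ [0,-16,-6,-15,-12,-3,-1,-14,-11,5,-13,6]
0>-15: swap(0,4), hi=3 ⇒ [-12,-16,-6,-15,0,-3,-1,-14,-11,5,-13,6]
-12>-15: swap(0,3), hi=2 ⇒ [-15,-16,-6,-12,0,-3,-1,-14,-11,5,-13,6]
-15=-15: mid=1
-16<-15: swap(0,1), lo=1 mid=2 ⇒ [-16,-15,-6,-12,0,-3,-1,-14,-11,5,-13,6]
-6>-15: swap(2,2), hi=1 ⇒ [-16,-15,-6,-12,0,-3,-1,-14,-11,5,-13,6]
done. lo=1 hi=1; a=[-16,-15,-6,-12,0,-3,-1,-14,-11,5,-13,6]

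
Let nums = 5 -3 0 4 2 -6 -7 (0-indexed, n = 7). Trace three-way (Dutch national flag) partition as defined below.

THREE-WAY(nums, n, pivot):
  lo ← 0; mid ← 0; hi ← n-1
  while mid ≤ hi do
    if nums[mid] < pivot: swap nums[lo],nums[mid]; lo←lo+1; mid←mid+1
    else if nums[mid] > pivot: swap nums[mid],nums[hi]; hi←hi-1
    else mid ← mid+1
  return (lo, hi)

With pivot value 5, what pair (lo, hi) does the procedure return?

lo=0 mid=0 hi=6
5=5: mid=1
-3<5: swap(0,1), lo=1 mid=2 ⇒ -3 5 0 4 2 -6 -7
0<5: swap(1,2), lo=2 mid=3 ⇒ -3 0 5 4 2 -6 -7
4<5: swap(2,3), lo=3 mid=4 ⇒ -3 0 4 5 2 -6 -7
2<5: swap(3,4), lo=4 mid=5 ⇒ -3 0 4 2 5 -6 -7
-6<5: swap(4,5), lo=5 mid=6 ⇒ -3 0 4 2 -6 5 -7
-7<5: swap(5,6), lo=6 mid=7 ⇒ -3 0 4 2 -6 -7 5
done. lo=6 hi=6; nums=-3 0 4 2 -6 -7 5

(6, 6)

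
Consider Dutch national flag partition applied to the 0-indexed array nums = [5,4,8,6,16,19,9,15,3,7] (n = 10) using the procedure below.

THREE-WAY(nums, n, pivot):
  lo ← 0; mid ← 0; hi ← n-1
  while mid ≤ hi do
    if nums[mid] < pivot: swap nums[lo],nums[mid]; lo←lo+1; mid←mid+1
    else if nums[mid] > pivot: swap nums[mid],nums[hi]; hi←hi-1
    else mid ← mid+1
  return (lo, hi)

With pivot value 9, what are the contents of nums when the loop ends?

pivot = 9; lo=0, mid=0, hi=9
nums[mid]=5<9: swap nums[0],nums[0]; lo=1,mid=1 → [5,4,8,6,16,19,9,15,3,7]
nums[mid]=4<9: swap nums[1],nums[1]; lo=2,mid=2 → [5,4,8,6,16,19,9,15,3,7]
nums[mid]=8<9: swap nums[2],nums[2]; lo=3,mid=3 → [5,4,8,6,16,19,9,15,3,7]
nums[mid]=6<9: swap nums[3],nums[3]; lo=4,mid=4 → [5,4,8,6,16,19,9,15,3,7]
nums[mid]=16>9: swap nums[4],nums[9]; hi=8 → [5,4,8,6,7,19,9,15,3,16]
nums[mid]=7<9: swap nums[4],nums[4]; lo=5,mid=5 → [5,4,8,6,7,19,9,15,3,16]
nums[mid]=19>9: swap nums[5],nums[8]; hi=7 → [5,4,8,6,7,3,9,15,19,16]
nums[mid]=3<9: swap nums[5],nums[5]; lo=6,mid=6 → [5,4,8,6,7,3,9,15,19,16]
nums[mid]=9=9: mid=7
nums[mid]=15>9: swap nums[7],nums[7]; hi=6 → [5,4,8,6,7,3,9,15,19,16]
end: lo=6, hi=6; nums = [5,4,8,6,7,3,9,15,19,16]

[5,4,8,6,7,3,9,15,19,16]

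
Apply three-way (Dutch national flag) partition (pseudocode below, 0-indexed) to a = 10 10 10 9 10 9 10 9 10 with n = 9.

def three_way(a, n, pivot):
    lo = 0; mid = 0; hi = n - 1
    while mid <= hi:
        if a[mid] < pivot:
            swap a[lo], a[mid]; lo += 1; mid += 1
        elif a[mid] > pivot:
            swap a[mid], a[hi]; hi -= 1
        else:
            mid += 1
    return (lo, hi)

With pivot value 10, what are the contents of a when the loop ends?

lo=0 mid=0 hi=8
10=10: mid=1
10=10: mid=2
10=10: mid=3
9<10: swap(0,3), lo=1 mid=4 ⇒ 9 10 10 10 10 9 10 9 10
10=10: mid=5
9<10: swap(1,5), lo=2 mid=6 ⇒ 9 9 10 10 10 10 10 9 10
10=10: mid=7
9<10: swap(2,7), lo=3 mid=8 ⇒ 9 9 9 10 10 10 10 10 10
10=10: mid=9
done. lo=3 hi=8; a=9 9 9 10 10 10 10 10 10

9 9 9 10 10 10 10 10 10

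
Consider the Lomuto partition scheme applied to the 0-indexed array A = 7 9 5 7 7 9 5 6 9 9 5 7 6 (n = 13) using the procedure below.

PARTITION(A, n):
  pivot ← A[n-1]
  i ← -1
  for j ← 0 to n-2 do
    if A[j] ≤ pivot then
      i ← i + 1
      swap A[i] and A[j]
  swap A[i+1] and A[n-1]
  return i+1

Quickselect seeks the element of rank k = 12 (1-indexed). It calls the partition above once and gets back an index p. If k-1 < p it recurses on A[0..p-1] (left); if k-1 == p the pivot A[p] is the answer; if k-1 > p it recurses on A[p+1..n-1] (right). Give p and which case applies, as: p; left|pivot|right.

4; right

pivot = A[12] = 6; i = -1
j=0: A[0]=7 > 6 → no swap
j=1: A[1]=9 > 6 → no swap
j=2: A[2]=5 ≤ 6 → i=0, swap A[0],A[2] → 5 9 7 7 7 9 5 6 9 9 5 7 6
j=3: A[3]=7 > 6 → no swap
j=4: A[4]=7 > 6 → no swap
j=5: A[5]=9 > 6 → no swap
j=6: A[6]=5 ≤ 6 → i=1, swap A[1],A[6] → 5 5 7 7 7 9 9 6 9 9 5 7 6
j=7: A[7]=6 ≤ 6 → i=2, swap A[2],A[7] → 5 5 6 7 7 9 9 7 9 9 5 7 6
j=8: A[8]=9 > 6 → no swap
j=9: A[9]=9 > 6 → no swap
j=10: A[10]=5 ≤ 6 → i=3, swap A[3],A[10] → 5 5 6 5 7 9 9 7 9 9 7 7 6
j=11: A[11]=7 > 6 → no swap
final swap A[4],A[12] → 5 5 6 5 6 9 9 7 9 9 7 7 7; return 4
p = 4; k-1 = 11 > 4 ⇒ right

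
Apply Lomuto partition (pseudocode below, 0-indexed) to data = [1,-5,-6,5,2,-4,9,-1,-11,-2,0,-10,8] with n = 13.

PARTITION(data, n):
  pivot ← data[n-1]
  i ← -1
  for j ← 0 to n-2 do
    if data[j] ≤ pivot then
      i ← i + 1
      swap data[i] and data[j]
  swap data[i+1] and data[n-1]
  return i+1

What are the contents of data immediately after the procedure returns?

[1,-5,-6,5,2,-4,-1,-11,-2,0,-10,8,9]

pivot = data[12] = 8; i = -1
j=0: data[0]=1 ≤ 8 → i=0, swap data[0],data[0] (no change) → [1,-5,-6,5,2,-4,9,-1,-11,-2,0,-10,8]
j=1: data[1]=-5 ≤ 8 → i=1, swap data[1],data[1] (no change) → [1,-5,-6,5,2,-4,9,-1,-11,-2,0,-10,8]
j=2: data[2]=-6 ≤ 8 → i=2, swap data[2],data[2] (no change) → [1,-5,-6,5,2,-4,9,-1,-11,-2,0,-10,8]
j=3: data[3]=5 ≤ 8 → i=3, swap data[3],data[3] (no change) → [1,-5,-6,5,2,-4,9,-1,-11,-2,0,-10,8]
j=4: data[4]=2 ≤ 8 → i=4, swap data[4],data[4] (no change) → [1,-5,-6,5,2,-4,9,-1,-11,-2,0,-10,8]
j=5: data[5]=-4 ≤ 8 → i=5, swap data[5],data[5] (no change) → [1,-5,-6,5,2,-4,9,-1,-11,-2,0,-10,8]
j=6: data[6]=9 > 8 → no swap
j=7: data[7]=-1 ≤ 8 → i=6, swap data[6],data[7] → [1,-5,-6,5,2,-4,-1,9,-11,-2,0,-10,8]
j=8: data[8]=-11 ≤ 8 → i=7, swap data[7],data[8] → [1,-5,-6,5,2,-4,-1,-11,9,-2,0,-10,8]
j=9: data[9]=-2 ≤ 8 → i=8, swap data[8],data[9] → [1,-5,-6,5,2,-4,-1,-11,-2,9,0,-10,8]
j=10: data[10]=0 ≤ 8 → i=9, swap data[9],data[10] → [1,-5,-6,5,2,-4,-1,-11,-2,0,9,-10,8]
j=11: data[11]=-10 ≤ 8 → i=10, swap data[10],data[11] → [1,-5,-6,5,2,-4,-1,-11,-2,0,-10,9,8]
final swap data[11],data[12] → [1,-5,-6,5,2,-4,-1,-11,-2,0,-10,8,9]; return 11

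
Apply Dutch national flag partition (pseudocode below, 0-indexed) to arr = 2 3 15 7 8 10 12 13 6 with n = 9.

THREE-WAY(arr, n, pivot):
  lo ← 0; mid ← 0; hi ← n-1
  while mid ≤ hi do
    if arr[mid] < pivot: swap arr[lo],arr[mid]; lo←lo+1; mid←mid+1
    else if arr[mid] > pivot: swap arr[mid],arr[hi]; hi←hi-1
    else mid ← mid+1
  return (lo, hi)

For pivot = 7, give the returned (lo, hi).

(3, 3)

lo=0 mid=0 hi=8
2<7: swap(0,0), lo=1 mid=1 ⇒ 2 3 15 7 8 10 12 13 6
3<7: swap(1,1), lo=2 mid=2 ⇒ 2 3 15 7 8 10 12 13 6
15>7: swap(2,8), hi=7 ⇒ 2 3 6 7 8 10 12 13 15
6<7: swap(2,2), lo=3 mid=3 ⇒ 2 3 6 7 8 10 12 13 15
7=7: mid=4
8>7: swap(4,7), hi=6 ⇒ 2 3 6 7 13 10 12 8 15
13>7: swap(4,6), hi=5 ⇒ 2 3 6 7 12 10 13 8 15
12>7: swap(4,5), hi=4 ⇒ 2 3 6 7 10 12 13 8 15
10>7: swap(4,4), hi=3 ⇒ 2 3 6 7 10 12 13 8 15
done. lo=3 hi=3; arr=2 3 6 7 10 12 13 8 15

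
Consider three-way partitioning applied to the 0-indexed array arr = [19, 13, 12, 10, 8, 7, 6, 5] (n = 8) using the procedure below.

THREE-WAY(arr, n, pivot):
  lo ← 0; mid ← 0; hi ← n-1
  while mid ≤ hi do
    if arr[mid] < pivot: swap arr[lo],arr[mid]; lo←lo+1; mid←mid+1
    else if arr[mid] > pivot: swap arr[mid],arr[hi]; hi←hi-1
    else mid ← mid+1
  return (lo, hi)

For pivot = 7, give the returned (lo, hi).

pivot = 7; lo=0, mid=0, hi=7
arr[mid]=19>7: swap arr[0],arr[7]; hi=6 → [5, 13, 12, 10, 8, 7, 6, 19]
arr[mid]=5<7: swap arr[0],arr[0]; lo=1,mid=1 → [5, 13, 12, 10, 8, 7, 6, 19]
arr[mid]=13>7: swap arr[1],arr[6]; hi=5 → [5, 6, 12, 10, 8, 7, 13, 19]
arr[mid]=6<7: swap arr[1],arr[1]; lo=2,mid=2 → [5, 6, 12, 10, 8, 7, 13, 19]
arr[mid]=12>7: swap arr[2],arr[5]; hi=4 → [5, 6, 7, 10, 8, 12, 13, 19]
arr[mid]=7=7: mid=3
arr[mid]=10>7: swap arr[3],arr[4]; hi=3 → [5, 6, 7, 8, 10, 12, 13, 19]
arr[mid]=8>7: swap arr[3],arr[3]; hi=2 → [5, 6, 7, 8, 10, 12, 13, 19]
end: lo=2, hi=2; arr = [5, 6, 7, 8, 10, 12, 13, 19]

(2, 2)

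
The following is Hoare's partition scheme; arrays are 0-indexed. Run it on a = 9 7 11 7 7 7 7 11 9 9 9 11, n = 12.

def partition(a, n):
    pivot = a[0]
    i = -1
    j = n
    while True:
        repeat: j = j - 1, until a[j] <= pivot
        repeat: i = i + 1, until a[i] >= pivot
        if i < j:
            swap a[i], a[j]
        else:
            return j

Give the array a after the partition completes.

pivot=9
j stops at 10 (9), i stops at 0 (9); swap ⇒ 9 7 11 7 7 7 7 11 9 9 9 11
j stops at 9 (9), i stops at 2 (11); swap ⇒ 9 7 9 7 7 7 7 11 9 11 9 11
j stops at 8 (9), i stops at 7 (11); swap ⇒ 9 7 9 7 7 7 7 9 11 11 9 11
j stops at 7, i stops at 8; i≥j ⇒ return 7. a=9 7 9 7 7 7 7 9 11 11 9 11

9 7 9 7 7 7 7 9 11 11 9 11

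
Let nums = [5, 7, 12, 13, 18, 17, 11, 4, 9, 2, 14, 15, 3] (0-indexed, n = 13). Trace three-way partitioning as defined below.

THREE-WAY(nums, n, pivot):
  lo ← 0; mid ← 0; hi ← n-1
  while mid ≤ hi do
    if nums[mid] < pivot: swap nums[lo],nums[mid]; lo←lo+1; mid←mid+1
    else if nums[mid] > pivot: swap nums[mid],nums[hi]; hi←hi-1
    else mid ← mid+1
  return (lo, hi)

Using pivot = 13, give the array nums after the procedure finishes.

[5, 7, 12, 3, 2, 11, 4, 9, 13, 14, 15, 17, 18]

lo=0 mid=0 hi=12
5<13: swap(0,0), lo=1 mid=1 ⇒ [5, 7, 12, 13, 18, 17, 11, 4, 9, 2, 14, 15, 3]
7<13: swap(1,1), lo=2 mid=2 ⇒ [5, 7, 12, 13, 18, 17, 11, 4, 9, 2, 14, 15, 3]
12<13: swap(2,2), lo=3 mid=3 ⇒ [5, 7, 12, 13, 18, 17, 11, 4, 9, 2, 14, 15, 3]
13=13: mid=4
18>13: swap(4,12), hi=11 ⇒ [5, 7, 12, 13, 3, 17, 11, 4, 9, 2, 14, 15, 18]
3<13: swap(3,4), lo=4 mid=5 ⇒ [5, 7, 12, 3, 13, 17, 11, 4, 9, 2, 14, 15, 18]
17>13: swap(5,11), hi=10 ⇒ [5, 7, 12, 3, 13, 15, 11, 4, 9, 2, 14, 17, 18]
15>13: swap(5,10), hi=9 ⇒ [5, 7, 12, 3, 13, 14, 11, 4, 9, 2, 15, 17, 18]
14>13: swap(5,9), hi=8 ⇒ [5, 7, 12, 3, 13, 2, 11, 4, 9, 14, 15, 17, 18]
2<13: swap(4,5), lo=5 mid=6 ⇒ [5, 7, 12, 3, 2, 13, 11, 4, 9, 14, 15, 17, 18]
11<13: swap(5,6), lo=6 mid=7 ⇒ [5, 7, 12, 3, 2, 11, 13, 4, 9, 14, 15, 17, 18]
4<13: swap(6,7), lo=7 mid=8 ⇒ [5, 7, 12, 3, 2, 11, 4, 13, 9, 14, 15, 17, 18]
9<13: swap(7,8), lo=8 mid=9 ⇒ [5, 7, 12, 3, 2, 11, 4, 9, 13, 14, 15, 17, 18]
done. lo=8 hi=8; nums=[5, 7, 12, 3, 2, 11, 4, 9, 13, 14, 15, 17, 18]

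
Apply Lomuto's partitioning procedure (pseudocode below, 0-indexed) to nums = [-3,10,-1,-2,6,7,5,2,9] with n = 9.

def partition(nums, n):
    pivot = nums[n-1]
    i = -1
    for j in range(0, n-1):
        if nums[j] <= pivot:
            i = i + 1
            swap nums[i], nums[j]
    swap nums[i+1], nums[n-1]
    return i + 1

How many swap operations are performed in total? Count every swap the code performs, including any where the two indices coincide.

pivot=9, i=-1
j=0: -3≤9, i=0, swap(0,0) ⇒ [-3,10,-1,-2,6,7,5,2,9]
j=1: 10>9, skip
j=2: -1≤9, i=1, swap(1,2) ⇒ [-3,-1,10,-2,6,7,5,2,9]
j=3: -2≤9, i=2, swap(2,3) ⇒ [-3,-1,-2,10,6,7,5,2,9]
j=4: 6≤9, i=3, swap(3,4) ⇒ [-3,-1,-2,6,10,7,5,2,9]
j=5: 7≤9, i=4, swap(4,5) ⇒ [-3,-1,-2,6,7,10,5,2,9]
j=6: 5≤9, i=5, swap(5,6) ⇒ [-3,-1,-2,6,7,5,10,2,9]
j=7: 2≤9, i=6, swap(6,7) ⇒ [-3,-1,-2,6,7,5,2,10,9]
swap(7,8) ⇒ [-3,-1,-2,6,7,5,2,9,10]; return 7

8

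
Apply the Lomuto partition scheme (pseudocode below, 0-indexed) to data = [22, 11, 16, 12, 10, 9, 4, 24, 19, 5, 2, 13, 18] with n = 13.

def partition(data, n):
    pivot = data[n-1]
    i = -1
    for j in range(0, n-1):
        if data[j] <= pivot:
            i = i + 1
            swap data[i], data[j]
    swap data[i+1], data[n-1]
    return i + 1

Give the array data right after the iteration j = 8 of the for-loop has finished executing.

[11, 16, 12, 10, 9, 4, 22, 24, 19, 5, 2, 13, 18]

pivot = data[12] = 18; i = -1
j=0: data[0]=22 > 18 → no swap
j=1: data[1]=11 ≤ 18 → i=0, swap data[0],data[1] → [11, 22, 16, 12, 10, 9, 4, 24, 19, 5, 2, 13, 18]
j=2: data[2]=16 ≤ 18 → i=1, swap data[1],data[2] → [11, 16, 22, 12, 10, 9, 4, 24, 19, 5, 2, 13, 18]
j=3: data[3]=12 ≤ 18 → i=2, swap data[2],data[3] → [11, 16, 12, 22, 10, 9, 4, 24, 19, 5, 2, 13, 18]
j=4: data[4]=10 ≤ 18 → i=3, swap data[3],data[4] → [11, 16, 12, 10, 22, 9, 4, 24, 19, 5, 2, 13, 18]
j=5: data[5]=9 ≤ 18 → i=4, swap data[4],data[5] → [11, 16, 12, 10, 9, 22, 4, 24, 19, 5, 2, 13, 18]
j=6: data[6]=4 ≤ 18 → i=5, swap data[5],data[6] → [11, 16, 12, 10, 9, 4, 22, 24, 19, 5, 2, 13, 18]
j=7: data[7]=24 > 18 → no swap
j=8: data[8]=19 > 18 → no swap
(after j=8) data = [11, 16, 12, 10, 9, 4, 22, 24, 19, 5, 2, 13, 18]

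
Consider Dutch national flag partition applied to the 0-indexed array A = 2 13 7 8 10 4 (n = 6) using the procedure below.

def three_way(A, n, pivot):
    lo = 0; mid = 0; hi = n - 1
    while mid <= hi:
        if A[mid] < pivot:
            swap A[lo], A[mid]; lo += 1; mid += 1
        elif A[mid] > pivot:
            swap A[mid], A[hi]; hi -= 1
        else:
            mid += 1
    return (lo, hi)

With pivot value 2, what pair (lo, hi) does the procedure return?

(0, 0)

pivot = 2; lo=0, mid=0, hi=5
A[mid]=2=2: mid=1
A[mid]=13>2: swap A[1],A[5]; hi=4 → 2 4 7 8 10 13
A[mid]=4>2: swap A[1],A[4]; hi=3 → 2 10 7 8 4 13
A[mid]=10>2: swap A[1],A[3]; hi=2 → 2 8 7 10 4 13
A[mid]=8>2: swap A[1],A[2]; hi=1 → 2 7 8 10 4 13
A[mid]=7>2: swap A[1],A[1]; hi=0 → 2 7 8 10 4 13
end: lo=0, hi=0; A = 2 7 8 10 4 13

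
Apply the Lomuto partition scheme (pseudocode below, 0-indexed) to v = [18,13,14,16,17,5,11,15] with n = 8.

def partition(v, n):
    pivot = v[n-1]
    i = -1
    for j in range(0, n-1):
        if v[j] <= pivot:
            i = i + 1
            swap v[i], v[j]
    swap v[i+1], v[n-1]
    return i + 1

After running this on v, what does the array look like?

[13,14,5,11,15,18,16,17]

pivot = v[7] = 15; i = -1
j=0: v[0]=18 > 15 → no swap
j=1: v[1]=13 ≤ 15 → i=0, swap v[0],v[1] → [13,18,14,16,17,5,11,15]
j=2: v[2]=14 ≤ 15 → i=1, swap v[1],v[2] → [13,14,18,16,17,5,11,15]
j=3: v[3]=16 > 15 → no swap
j=4: v[4]=17 > 15 → no swap
j=5: v[5]=5 ≤ 15 → i=2, swap v[2],v[5] → [13,14,5,16,17,18,11,15]
j=6: v[6]=11 ≤ 15 → i=3, swap v[3],v[6] → [13,14,5,11,17,18,16,15]
final swap v[4],v[7] → [13,14,5,11,15,18,16,17]; return 4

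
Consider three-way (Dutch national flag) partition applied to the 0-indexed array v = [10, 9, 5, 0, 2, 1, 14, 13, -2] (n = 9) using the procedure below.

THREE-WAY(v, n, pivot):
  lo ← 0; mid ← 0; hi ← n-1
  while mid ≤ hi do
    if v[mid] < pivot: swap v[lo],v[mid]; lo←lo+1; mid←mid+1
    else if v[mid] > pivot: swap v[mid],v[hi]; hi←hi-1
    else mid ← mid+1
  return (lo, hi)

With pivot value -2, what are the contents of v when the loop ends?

[-2, 5, 0, 2, 1, 14, 13, 9, 10]

lo=0 mid=0 hi=8
10>-2: swap(0,8), hi=7 ⇒ [-2, 9, 5, 0, 2, 1, 14, 13, 10]
-2=-2: mid=1
9>-2: swap(1,7), hi=6 ⇒ [-2, 13, 5, 0, 2, 1, 14, 9, 10]
13>-2: swap(1,6), hi=5 ⇒ [-2, 14, 5, 0, 2, 1, 13, 9, 10]
14>-2: swap(1,5), hi=4 ⇒ [-2, 1, 5, 0, 2, 14, 13, 9, 10]
1>-2: swap(1,4), hi=3 ⇒ [-2, 2, 5, 0, 1, 14, 13, 9, 10]
2>-2: swap(1,3), hi=2 ⇒ [-2, 0, 5, 2, 1, 14, 13, 9, 10]
0>-2: swap(1,2), hi=1 ⇒ [-2, 5, 0, 2, 1, 14, 13, 9, 10]
5>-2: swap(1,1), hi=0 ⇒ [-2, 5, 0, 2, 1, 14, 13, 9, 10]
done. lo=0 hi=0; v=[-2, 5, 0, 2, 1, 14, 13, 9, 10]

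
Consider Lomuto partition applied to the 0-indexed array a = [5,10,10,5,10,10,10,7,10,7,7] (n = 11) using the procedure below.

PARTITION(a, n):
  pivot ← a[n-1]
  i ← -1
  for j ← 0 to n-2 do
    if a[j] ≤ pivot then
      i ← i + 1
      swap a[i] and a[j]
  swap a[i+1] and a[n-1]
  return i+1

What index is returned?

4

pivot = a[10] = 7; i = -1
j=0: a[0]=5 ≤ 7 → i=0, swap a[0],a[0] (no change) → [5,10,10,5,10,10,10,7,10,7,7]
j=1: a[1]=10 > 7 → no swap
j=2: a[2]=10 > 7 → no swap
j=3: a[3]=5 ≤ 7 → i=1, swap a[1],a[3] → [5,5,10,10,10,10,10,7,10,7,7]
j=4: a[4]=10 > 7 → no swap
j=5: a[5]=10 > 7 → no swap
j=6: a[6]=10 > 7 → no swap
j=7: a[7]=7 ≤ 7 → i=2, swap a[2],a[7] → [5,5,7,10,10,10,10,10,10,7,7]
j=8: a[8]=10 > 7 → no swap
j=9: a[9]=7 ≤ 7 → i=3, swap a[3],a[9] → [5,5,7,7,10,10,10,10,10,10,7]
final swap a[4],a[10] → [5,5,7,7,7,10,10,10,10,10,10]; return 4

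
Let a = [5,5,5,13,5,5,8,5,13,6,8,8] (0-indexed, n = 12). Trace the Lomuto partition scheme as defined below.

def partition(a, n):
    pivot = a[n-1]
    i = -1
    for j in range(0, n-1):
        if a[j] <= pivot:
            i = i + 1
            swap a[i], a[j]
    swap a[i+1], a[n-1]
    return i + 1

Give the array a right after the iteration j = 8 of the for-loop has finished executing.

pivot = a[11] = 8; i = -1
j=0: a[0]=5 ≤ 8 → i=0, swap a[0],a[0] (no change) → [5,5,5,13,5,5,8,5,13,6,8,8]
j=1: a[1]=5 ≤ 8 → i=1, swap a[1],a[1] (no change) → [5,5,5,13,5,5,8,5,13,6,8,8]
j=2: a[2]=5 ≤ 8 → i=2, swap a[2],a[2] (no change) → [5,5,5,13,5,5,8,5,13,6,8,8]
j=3: a[3]=13 > 8 → no swap
j=4: a[4]=5 ≤ 8 → i=3, swap a[3],a[4] → [5,5,5,5,13,5,8,5,13,6,8,8]
j=5: a[5]=5 ≤ 8 → i=4, swap a[4],a[5] → [5,5,5,5,5,13,8,5,13,6,8,8]
j=6: a[6]=8 ≤ 8 → i=5, swap a[5],a[6] → [5,5,5,5,5,8,13,5,13,6,8,8]
j=7: a[7]=5 ≤ 8 → i=6, swap a[6],a[7] → [5,5,5,5,5,8,5,13,13,6,8,8]
j=8: a[8]=13 > 8 → no swap
(after j=8) a = [5,5,5,5,5,8,5,13,13,6,8,8]

[5,5,5,5,5,8,5,13,13,6,8,8]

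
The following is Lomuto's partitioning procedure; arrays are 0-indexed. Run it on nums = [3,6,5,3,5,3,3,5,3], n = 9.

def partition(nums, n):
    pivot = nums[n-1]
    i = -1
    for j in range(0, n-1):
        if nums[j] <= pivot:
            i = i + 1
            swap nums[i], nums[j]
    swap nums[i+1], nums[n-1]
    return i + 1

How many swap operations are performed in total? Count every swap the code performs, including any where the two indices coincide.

pivot = nums[8] = 3; i = -1
j=0: nums[0]=3 ≤ 3 → i=0, swap nums[0],nums[0] (no change) → [3,6,5,3,5,3,3,5,3]
j=1: nums[1]=6 > 3 → no swap
j=2: nums[2]=5 > 3 → no swap
j=3: nums[3]=3 ≤ 3 → i=1, swap nums[1],nums[3] → [3,3,5,6,5,3,3,5,3]
j=4: nums[4]=5 > 3 → no swap
j=5: nums[5]=3 ≤ 3 → i=2, swap nums[2],nums[5] → [3,3,3,6,5,5,3,5,3]
j=6: nums[6]=3 ≤ 3 → i=3, swap nums[3],nums[6] → [3,3,3,3,5,5,6,5,3]
j=7: nums[7]=5 > 3 → no swap
final swap nums[4],nums[8] → [3,3,3,3,3,5,6,5,5]; return 4

5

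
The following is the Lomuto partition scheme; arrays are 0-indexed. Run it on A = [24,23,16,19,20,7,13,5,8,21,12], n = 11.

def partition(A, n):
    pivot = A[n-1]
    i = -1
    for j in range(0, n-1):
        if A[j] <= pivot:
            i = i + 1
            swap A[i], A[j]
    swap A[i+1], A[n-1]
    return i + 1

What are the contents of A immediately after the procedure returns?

pivot=12, i=-1
j=0: 24>12, skip
j=1: 23>12, skip
j=2: 16>12, skip
j=3: 19>12, skip
j=4: 20>12, skip
j=5: 7≤12, i=0, swap(0,5) ⇒ [7,23,16,19,20,24,13,5,8,21,12]
j=6: 13>12, skip
j=7: 5≤12, i=1, swap(1,7) ⇒ [7,5,16,19,20,24,13,23,8,21,12]
j=8: 8≤12, i=2, swap(2,8) ⇒ [7,5,8,19,20,24,13,23,16,21,12]
j=9: 21>12, skip
swap(3,10) ⇒ [7,5,8,12,20,24,13,23,16,21,19]; return 3

[7,5,8,12,20,24,13,23,16,21,19]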